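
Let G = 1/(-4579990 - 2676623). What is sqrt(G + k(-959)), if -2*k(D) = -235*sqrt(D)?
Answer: sqrt(-29026452 + 24749463148931430*I*sqrt(959))/14513226 ≈ 42.654 + 42.654*I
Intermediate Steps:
k(D) = 235*sqrt(D)/2 (k(D) = -(-235)*sqrt(D)/2 = 235*sqrt(D)/2)
G = -1/7256613 (G = 1/(-7256613) = -1/7256613 ≈ -1.3781e-7)
sqrt(G + k(-959)) = sqrt(-1/7256613 + 235*sqrt(-959)/2) = sqrt(-1/7256613 + 235*(I*sqrt(959))/2) = sqrt(-1/7256613 + 235*I*sqrt(959)/2)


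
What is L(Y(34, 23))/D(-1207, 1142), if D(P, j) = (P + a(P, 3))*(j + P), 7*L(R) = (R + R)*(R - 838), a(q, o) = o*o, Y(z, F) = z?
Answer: -27336/272545 ≈ -0.10030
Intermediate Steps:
a(q, o) = o²
L(R) = 2*R*(-838 + R)/7 (L(R) = ((R + R)*(R - 838))/7 = ((2*R)*(-838 + R))/7 = (2*R*(-838 + R))/7 = 2*R*(-838 + R)/7)
D(P, j) = (9 + P)*(P + j) (D(P, j) = (P + 3²)*(j + P) = (P + 9)*(P + j) = (9 + P)*(P + j))
L(Y(34, 23))/D(-1207, 1142) = ((2/7)*34*(-838 + 34))/((-1207)² + 9*(-1207) + 9*1142 - 1207*1142) = ((2/7)*34*(-804))/(1456849 - 10863 + 10278 - 1378394) = -54672/7/77870 = -54672/7*1/77870 = -27336/272545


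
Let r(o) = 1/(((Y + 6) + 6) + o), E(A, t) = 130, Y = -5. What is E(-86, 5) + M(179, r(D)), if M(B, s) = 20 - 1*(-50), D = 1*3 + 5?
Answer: 200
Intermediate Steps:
D = 8 (D = 3 + 5 = 8)
r(o) = 1/(7 + o) (r(o) = 1/(((-5 + 6) + 6) + o) = 1/((1 + 6) + o) = 1/(7 + o))
M(B, s) = 70 (M(B, s) = 20 + 50 = 70)
E(-86, 5) + M(179, r(D)) = 130 + 70 = 200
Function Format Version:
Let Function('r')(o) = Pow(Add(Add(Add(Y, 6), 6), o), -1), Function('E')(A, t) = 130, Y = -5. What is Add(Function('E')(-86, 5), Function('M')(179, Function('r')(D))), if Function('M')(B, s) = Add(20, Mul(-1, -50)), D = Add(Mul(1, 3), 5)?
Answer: 200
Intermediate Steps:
D = 8 (D = Add(3, 5) = 8)
Function('r')(o) = Pow(Add(7, o), -1) (Function('r')(o) = Pow(Add(Add(Add(-5, 6), 6), o), -1) = Pow(Add(Add(1, 6), o), -1) = Pow(Add(7, o), -1))
Function('M')(B, s) = 70 (Function('M')(B, s) = Add(20, 50) = 70)
Add(Function('E')(-86, 5), Function('M')(179, Function('r')(D))) = Add(130, 70) = 200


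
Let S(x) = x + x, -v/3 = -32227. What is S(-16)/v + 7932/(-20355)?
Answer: -255841684/655980585 ≈ -0.39001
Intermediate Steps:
v = 96681 (v = -3*(-32227) = 96681)
S(x) = 2*x
S(-16)/v + 7932/(-20355) = (2*(-16))/96681 + 7932/(-20355) = -32*1/96681 + 7932*(-1/20355) = -32/96681 - 2644/6785 = -255841684/655980585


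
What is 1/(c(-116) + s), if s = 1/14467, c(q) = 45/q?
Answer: -1678172/650899 ≈ -2.5782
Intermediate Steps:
s = 1/14467 ≈ 6.9123e-5
1/(c(-116) + s) = 1/(45/(-116) + 1/14467) = 1/(45*(-1/116) + 1/14467) = 1/(-45/116 + 1/14467) = 1/(-650899/1678172) = -1678172/650899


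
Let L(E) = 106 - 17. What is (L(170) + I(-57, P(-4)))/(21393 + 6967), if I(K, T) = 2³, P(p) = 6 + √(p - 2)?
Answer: 97/28360 ≈ 0.0034203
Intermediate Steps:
P(p) = 6 + √(-2 + p)
I(K, T) = 8
L(E) = 89
(L(170) + I(-57, P(-4)))/(21393 + 6967) = (89 + 8)/(21393 + 6967) = 97/28360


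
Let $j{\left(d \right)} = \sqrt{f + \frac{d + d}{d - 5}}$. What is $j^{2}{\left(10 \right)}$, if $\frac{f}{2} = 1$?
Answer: $6$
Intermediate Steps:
$f = 2$ ($f = 2 \cdot 1 = 2$)
$j{\left(d \right)} = \sqrt{2 + \frac{2 d}{-5 + d}}$ ($j{\left(d \right)} = \sqrt{2 + \frac{d + d}{d - 5}} = \sqrt{2 + \frac{2 d}{-5 + d}}$)
$j^{2}{\left(10 \right)} = \left(\sqrt{2} \sqrt{\frac{-5 + 2 \cdot 10}{-5 + 10}}\right)^{2} = \left(\sqrt{2} \sqrt{\frac{-5 + 20}{5}}\right)^{2} = \left(\sqrt{2} \sqrt{\frac{1}{5} \cdot 15}\right)^{2} = \left(\sqrt{2} \sqrt{3}\right)^{2} = \left(\sqrt{6}\right)^{2} = 6$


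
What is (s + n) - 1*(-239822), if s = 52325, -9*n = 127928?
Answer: 2501395/9 ≈ 2.7793e+5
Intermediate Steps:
n = -127928/9 (n = -⅑*127928 = -127928/9 ≈ -14214.)
(s + n) - 1*(-239822) = (52325 - 127928/9) - 1*(-239822) = 342997/9 + 239822 = 2501395/9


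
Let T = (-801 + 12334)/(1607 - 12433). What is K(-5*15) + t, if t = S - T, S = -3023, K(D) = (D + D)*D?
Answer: 89077035/10826 ≈ 8228.1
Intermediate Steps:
K(D) = 2*D**2 (K(D) = (2*D)*D = 2*D**2)
T = -11533/10826 (T = 11533/(-10826) = 11533*(-1/10826) = -11533/10826 ≈ -1.0653)
t = -32715465/10826 (t = -3023 - 1*(-11533/10826) = -3023 + 11533/10826 = -32715465/10826 ≈ -3021.9)
K(-5*15) + t = 2*(-5*15)**2 - 32715465/10826 = 2*(-75)**2 - 32715465/10826 = 2*5625 - 32715465/10826 = 11250 - 32715465/10826 = 89077035/10826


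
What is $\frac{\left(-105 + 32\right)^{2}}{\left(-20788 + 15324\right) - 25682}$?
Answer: $- \frac{5329}{31146} \approx -0.1711$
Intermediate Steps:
$\frac{\left(-105 + 32\right)^{2}}{\left(-20788 + 15324\right) - 25682} = \frac{\left(-73\right)^{2}}{-5464 - 25682} = \frac{5329}{-31146} = 5329 \left(- \frac{1}{31146}\right) = - \frac{5329}{31146}$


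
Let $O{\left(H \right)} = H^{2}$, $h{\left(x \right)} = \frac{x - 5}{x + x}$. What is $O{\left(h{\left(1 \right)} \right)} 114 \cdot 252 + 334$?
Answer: $115246$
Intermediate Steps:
$h{\left(x \right)} = \frac{-5 + x}{2 x}$
$O{\left(h{\left(1 \right)} \right)} 114 \cdot 252 + 334 = \left(\frac{-5 + 1}{2 \cdot 1}\right)^{2} \cdot 114 \cdot 252 + 334 = \left(\frac{1}{2} \cdot 1 \left(-4\right)\right)^{2} \cdot 114 \cdot 252 + 334 = \left(-2\right)^{2} \cdot 114 \cdot 252 + 334 = 4 \cdot 114 \cdot 252 + 334 = 456 \cdot 252 + 334 = 114912 + 334 = 115246$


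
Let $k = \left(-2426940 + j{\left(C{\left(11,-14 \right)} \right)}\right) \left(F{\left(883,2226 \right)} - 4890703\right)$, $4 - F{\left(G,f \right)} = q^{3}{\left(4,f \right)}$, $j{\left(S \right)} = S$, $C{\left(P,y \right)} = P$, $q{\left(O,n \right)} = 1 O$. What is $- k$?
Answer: $-11869534556827$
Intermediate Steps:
$q{\left(O,n \right)} = O$
$F{\left(G,f \right)} = -60$ ($F{\left(G,f \right)} = 4 - 4^{3} = 4 - 64 = -60$)
$k = 11869534556827$ ($k = \left(-2426940 + 11\right) \left(-60 - 4890703\right) = \left(-2426929\right) \left(-4890763\right) = 11869534556827$)
$- k = \left(-1\right) 11869534556827 = -11869534556827$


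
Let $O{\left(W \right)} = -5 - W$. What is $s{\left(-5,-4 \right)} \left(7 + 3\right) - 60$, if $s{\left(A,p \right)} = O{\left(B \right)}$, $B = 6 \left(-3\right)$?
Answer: $70$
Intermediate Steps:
$B = -18$
$s{\left(A,p \right)} = 13$ ($s{\left(A,p \right)} = -5 - -18 = -5 + 18 = 13$)
$s{\left(-5,-4 \right)} \left(7 + 3\right) - 60 = 13 \left(7 + 3\right) - 60 = 13 \cdot 10 - 60 = 130 - 60 = 70$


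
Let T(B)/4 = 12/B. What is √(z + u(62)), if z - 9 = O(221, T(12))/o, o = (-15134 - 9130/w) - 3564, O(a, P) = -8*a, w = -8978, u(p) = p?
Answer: √500816530729436343/83930757 ≈ 8.4318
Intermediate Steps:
T(B) = 48/B (T(B) = 4*(12/B) = 48/B)
o = -83930757/4489 (o = (-15134 - 9130/(-8978)) - 3564 = (-15134 - 9130*(-1/8978)) - 3564 = (-15134 + 4565/4489) - 3564 = -67931961/4489 - 3564 = -83930757/4489 ≈ -18697.)
z = 763313365/83930757 (z = 9 + (-8*221)/(-83930757/4489) = 9 - 1768*(-4489/83930757) = 9 + 7936552/83930757 = 763313365/83930757 ≈ 9.0946)
√(z + u(62)) = √(763313365/83930757 + 62) = √(5967020299/83930757) = √500816530729436343/83930757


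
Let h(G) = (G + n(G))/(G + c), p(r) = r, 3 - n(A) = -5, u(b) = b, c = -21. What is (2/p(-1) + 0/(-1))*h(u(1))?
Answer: 9/10 ≈ 0.90000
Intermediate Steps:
n(A) = 8 (n(A) = 3 - 1*(-5) = 3 + 5 = 8)
h(G) = (8 + G)/(-21 + G) (h(G) = (G + 8)/(G - 21) = (8 + G)/(-21 + G))
(2/p(-1) + 0/(-1))*h(u(1)) = (2/(-1) + 0/(-1))*((8 + 1)/(-21 + 1)) = (2*(-1) + 0*(-1))*(9/(-20)) = (-2 + 0)*(-1/20*9) = -2*(-9/20) = 9/10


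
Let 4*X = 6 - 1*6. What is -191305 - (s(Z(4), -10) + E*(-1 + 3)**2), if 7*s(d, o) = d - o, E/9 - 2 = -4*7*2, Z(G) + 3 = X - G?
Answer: -1325530/7 ≈ -1.8936e+5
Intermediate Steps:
X = 0 (X = (6 - 1*6)/4 = (6 - 6)/4 = (1/4)*0 = 0)
Z(G) = -3 - G (Z(G) = -3 + (0 - G) = -3 - G)
E = -486 (E = 18 + 9*(-4*7*2) = 18 + 9*(-28*2) = 18 + 9*(-56) = 18 - 504 = -486)
s(d, o) = -o/7 + d/7 (s(d, o) = (d - o)/7 = -o/7 + d/7)
-191305 - (s(Z(4), -10) + E*(-1 + 3)**2) = -191305 - ((-1/7*(-10) + (-3 - 1*4)/7) - 486*(-1 + 3)**2) = -191305 - ((10/7 + (-3 - 4)/7) - 486*2**2) = -191305 - ((10/7 + (1/7)*(-7)) - 486*4) = -191305 - ((10/7 - 1) - 1944) = -191305 - (3/7 - 1944) = -191305 - 1*(-13605/7) = -191305 + 13605/7 = -1325530/7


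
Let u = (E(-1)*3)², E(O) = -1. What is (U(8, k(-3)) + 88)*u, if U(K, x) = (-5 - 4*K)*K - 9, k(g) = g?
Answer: -1953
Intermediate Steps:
U(K, x) = -9 + K*(-5 - 4*K) (U(K, x) = K*(-5 - 4*K) - 9 = -9 + K*(-5 - 4*K))
u = 9 (u = (-1*3)² = (-3)² = 9)
(U(8, k(-3)) + 88)*u = ((-9 - 5*8 - 4*8²) + 88)*9 = ((-9 - 40 - 4*64) + 88)*9 = ((-9 - 40 - 256) + 88)*9 = (-305 + 88)*9 = -217*9 = -1953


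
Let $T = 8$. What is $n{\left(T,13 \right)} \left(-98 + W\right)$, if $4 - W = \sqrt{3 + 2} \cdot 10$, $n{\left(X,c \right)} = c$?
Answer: $-1222 - 130 \sqrt{5} \approx -1512.7$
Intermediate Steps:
$W = 4 - 10 \sqrt{5}$ ($W = 4 - \sqrt{3 + 2} \cdot 10 = 4 - \sqrt{5} \cdot 10 = 4 - 10 \sqrt{5} \approx -18.361$)
$n{\left(T,13 \right)} \left(-98 + W\right) = 13 \left(-98 + \left(4 - 10 \sqrt{5}\right)\right) = 13 \left(-94 - 10 \sqrt{5}\right) = -1222 - 130 \sqrt{5}$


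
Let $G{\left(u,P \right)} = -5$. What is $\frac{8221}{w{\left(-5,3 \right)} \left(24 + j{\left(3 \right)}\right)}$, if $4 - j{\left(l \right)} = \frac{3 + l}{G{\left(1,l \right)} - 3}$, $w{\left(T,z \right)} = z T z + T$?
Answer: $- \frac{16442}{2875} \approx -5.719$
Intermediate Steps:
$w{\left(T,z \right)} = T + T z^{2}$ ($w{\left(T,z \right)} = T z z + T = T z^{2} + T = T + T z^{2}$)
$j{\left(l \right)} = \frac{35}{8} + \frac{l}{8}$ ($j{\left(l \right)} = 4 - \frac{3 + l}{-5 - 3} = 4 - \frac{3 + l}{-8} = 4 - \left(3 + l\right) \left(- \frac{1}{8}\right) = 4 - \left(- \frac{3}{8} - \frac{l}{8}\right) = 4 + \left(\frac{3}{8} + \frac{l}{8}\right) = \frac{35}{8} + \frac{l}{8}$)
$\frac{8221}{w{\left(-5,3 \right)} \left(24 + j{\left(3 \right)}\right)} = \frac{8221}{- 5 \left(1 + 3^{2}\right) \left(24 + \left(\frac{35}{8} + \frac{1}{8} \cdot 3\right)\right)} = \frac{8221}{- 5 \left(1 + 9\right) \left(24 + \left(\frac{35}{8} + \frac{3}{8}\right)\right)} = \frac{8221}{\left(-5\right) 10 \left(24 + \frac{19}{4}\right)} = \frac{8221}{\left(-50\right) \frac{115}{4}} = \frac{8221}{- \frac{2875}{2}} = 8221 \left(- \frac{2}{2875}\right) = - \frac{16442}{2875}$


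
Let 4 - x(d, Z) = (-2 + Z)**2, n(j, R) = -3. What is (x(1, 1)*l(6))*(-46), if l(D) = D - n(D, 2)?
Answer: -1242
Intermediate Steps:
l(D) = 3 + D (l(D) = D - 1*(-3) = D + 3 = 3 + D)
x(d, Z) = 4 - (-2 + Z)**2
(x(1, 1)*l(6))*(-46) = ((1*(4 - 1*1))*(3 + 6))*(-46) = ((1*(4 - 1))*9)*(-46) = ((1*3)*9)*(-46) = (3*9)*(-46) = 27*(-46) = -1242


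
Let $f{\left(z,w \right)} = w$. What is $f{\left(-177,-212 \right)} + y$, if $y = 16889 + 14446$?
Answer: $31123$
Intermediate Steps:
$y = 31335$
$f{\left(-177,-212 \right)} + y = -212 + 31335 = 31123$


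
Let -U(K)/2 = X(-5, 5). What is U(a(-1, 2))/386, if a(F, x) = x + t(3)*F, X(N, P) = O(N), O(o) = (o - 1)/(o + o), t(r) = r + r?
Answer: -3/965 ≈ -0.0031088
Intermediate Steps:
t(r) = 2*r
O(o) = (-1 + o)/(2*o) (O(o) = (-1 + o)/((2*o)) = (-1 + o)*(1/(2*o)) = (-1 + o)/(2*o))
X(N, P) = (-1 + N)/(2*N)
a(F, x) = x + 6*F (a(F, x) = x + (2*3)*F = x + 6*F)
U(K) = -6/5 (U(K) = -(-1 - 5)/(-5) = -(-1)*(-6)/5 = -2*⅗ = -6/5)
U(a(-1, 2))/386 = -6/5/386 = -6/5*1/386 = -3/965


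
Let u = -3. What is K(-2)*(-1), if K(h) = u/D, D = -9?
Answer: -⅓ ≈ -0.33333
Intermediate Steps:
K(h) = ⅓ (K(h) = -3/(-9) = -3*(-⅑) = ⅓)
K(-2)*(-1) = (⅓)*(-1) = -⅓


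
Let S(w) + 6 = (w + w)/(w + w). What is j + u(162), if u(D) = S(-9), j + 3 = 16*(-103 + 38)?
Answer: -1048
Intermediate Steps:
S(w) = -5 (S(w) = -6 + (w + w)/(w + w) = -6 + (2*w)/((2*w)) = -6 + (2*w)*(1/(2*w)) = -6 + 1 = -5)
j = -1043 (j = -3 + 16*(-103 + 38) = -3 + 16*(-65) = -3 - 1040 = -1043)
u(D) = -5
j + u(162) = -1043 - 5 = -1048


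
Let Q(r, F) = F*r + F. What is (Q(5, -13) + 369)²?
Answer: 84681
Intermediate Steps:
Q(r, F) = F + F*r
(Q(5, -13) + 369)² = (-13*(1 + 5) + 369)² = (-13*6 + 369)² = (-78 + 369)² = 291² = 84681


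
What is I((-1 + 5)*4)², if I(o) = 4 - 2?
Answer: 4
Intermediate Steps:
I(o) = 2
I((-1 + 5)*4)² = 2² = 4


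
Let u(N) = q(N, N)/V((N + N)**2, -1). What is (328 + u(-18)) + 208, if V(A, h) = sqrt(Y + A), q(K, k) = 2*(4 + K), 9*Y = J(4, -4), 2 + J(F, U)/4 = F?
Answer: 536 - 21*sqrt(2918)/1459 ≈ 535.22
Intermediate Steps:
J(F, U) = -8 + 4*F
Y = 8/9 (Y = (-8 + 4*4)/9 = (-8 + 16)/9 = (1/9)*8 = 8/9 ≈ 0.88889)
q(K, k) = 8 + 2*K
V(A, h) = sqrt(8/9 + A)
u(N) = 3*(8 + 2*N)/sqrt(8 + 36*N**2) (u(N) = (8 + 2*N)/((sqrt(8 + 9*(N + N)**2)/3)) = (8 + 2*N)/((sqrt(8 + 9*(2*N)**2)/3)) = (8 + 2*N)/((sqrt(8 + 9*(4*N**2))/3)) = (8 + 2*N)/((sqrt(8 + 36*N**2)/3)) = (8 + 2*N)*(3/sqrt(8 + 36*N**2)) = 3*(8 + 2*N)/sqrt(8 + 36*N**2))
(328 + u(-18)) + 208 = (328 + 3*(4 - 18)/sqrt(2 + 9*(-18)**2)) + 208 = (328 + 3*(-14)/sqrt(2 + 9*324)) + 208 = (328 + 3*(-14)/sqrt(2 + 2916)) + 208 = (328 + 3*(-14)/sqrt(2918)) + 208 = (328 + 3*(sqrt(2918)/2918)*(-14)) + 208 = (328 - 21*sqrt(2918)/1459) + 208 = 536 - 21*sqrt(2918)/1459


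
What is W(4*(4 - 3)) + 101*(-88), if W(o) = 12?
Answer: -8876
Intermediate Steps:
W(4*(4 - 3)) + 101*(-88) = 12 + 101*(-88) = 12 - 8888 = -8876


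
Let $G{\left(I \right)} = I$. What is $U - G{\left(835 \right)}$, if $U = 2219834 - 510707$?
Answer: $1708292$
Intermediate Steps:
$U = 1709127$ ($U = 2219834 - 510707 = 1709127$)
$U - G{\left(835 \right)} = 1709127 - 835 = 1708292$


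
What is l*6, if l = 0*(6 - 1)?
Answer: 0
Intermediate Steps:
l = 0 (l = 0*5 = 0)
l*6 = 0*6 = 0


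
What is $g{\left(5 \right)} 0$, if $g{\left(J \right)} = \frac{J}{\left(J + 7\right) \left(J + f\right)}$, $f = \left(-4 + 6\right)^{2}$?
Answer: $0$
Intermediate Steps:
$f = 4$ ($f = 2^{2} = 4$)
$g{\left(J \right)} = \frac{J}{\left(4 + J\right) \left(7 + J\right)}$ ($g{\left(J \right)} = \frac{J}{\left(J + 7\right) \left(J + 4\right)} = \frac{J}{\left(7 + J\right) \left(4 + J\right)} = \frac{J}{\left(4 + J\right) \left(7 + J\right)}$)
$g{\left(5 \right)} 0 = \frac{5}{28 + 5^{2} + 11 \cdot 5} \cdot 0 = \frac{5}{28 + 25 + 55} \cdot 0 = \frac{5}{108} \cdot 0 = 0$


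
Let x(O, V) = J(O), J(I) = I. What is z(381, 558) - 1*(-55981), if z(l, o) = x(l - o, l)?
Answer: 55804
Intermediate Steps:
x(O, V) = O
z(l, o) = l - o
z(381, 558) - 1*(-55981) = (381 - 1*558) - 1*(-55981) = (381 - 558) + 55981 = -177 + 55981 = 55804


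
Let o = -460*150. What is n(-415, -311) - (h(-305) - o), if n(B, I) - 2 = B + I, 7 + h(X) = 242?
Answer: -69959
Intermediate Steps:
h(X) = 235 (h(X) = -7 + 242 = 235)
n(B, I) = 2 + B + I (n(B, I) = 2 + (B + I) = 2 + B + I)
o = -69000
n(-415, -311) - (h(-305) - o) = (2 - 415 - 311) - (235 - 1*(-69000)) = -724 - (235 + 69000) = -724 - 1*69235 = -724 - 69235 = -69959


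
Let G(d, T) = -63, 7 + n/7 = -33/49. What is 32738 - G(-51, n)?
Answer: 32801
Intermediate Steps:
n = -376/7 (n = -49 + 7*(-33/49) = -49 - 33/7 = -376/7 ≈ -53.714)
32738 - G(-51, n) = 32738 - 1*(-63) = 32738 + 63 = 32801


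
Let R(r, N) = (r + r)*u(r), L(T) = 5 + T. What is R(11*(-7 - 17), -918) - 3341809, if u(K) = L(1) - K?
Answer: -3484369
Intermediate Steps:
u(K) = 6 - K (u(K) = (5 + 1) - K = 6 - K)
R(r, N) = 2*r*(6 - r) (R(r, N) = (r + r)*(6 - r) = (2*r)*(6 - r) = 2*r*(6 - r))
R(11*(-7 - 17), -918) - 3341809 = 2*(11*(-7 - 17))*(6 - 11*(-7 - 17)) - 3341809 = 2*(11*(-24))*(6 - 11*(-24)) - 3341809 = 2*(-264)*(6 - 1*(-264)) - 3341809 = 2*(-264)*(6 + 264) - 3341809 = 2*(-264)*270 - 3341809 = -142560 - 3341809 = -3484369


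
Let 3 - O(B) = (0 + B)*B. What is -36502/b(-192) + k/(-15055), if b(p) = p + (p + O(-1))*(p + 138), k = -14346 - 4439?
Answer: -36041023/15157374 ≈ -2.3778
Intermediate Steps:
O(B) = 3 - B² (O(B) = 3 - (0 + B)*B = 3 - B*B = 3 - B²)
k = -18785
b(p) = p + (2 + p)*(138 + p) (b(p) = p + (p + (3 - 1*(-1)²))*(p + 138) = p + (p + (3 - 1*1))*(138 + p) = p + (p + (3 - 1))*(138 + p) = p + (p + 2)*(138 + p) = p + (2 + p)*(138 + p))
-36502/b(-192) + k/(-15055) = -36502/(276 + (-192)² + 141*(-192)) - 18785/(-15055) = -36502/(276 + 36864 - 27072) - 18785*(-1/15055) = -36502/10068 + 3757/3011 = -36502*1/10068 + 3757/3011 = -18251/5034 + 3757/3011 = -36041023/15157374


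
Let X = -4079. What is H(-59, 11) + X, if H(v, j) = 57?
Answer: -4022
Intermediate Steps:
H(-59, 11) + X = 57 - 4079 = -4022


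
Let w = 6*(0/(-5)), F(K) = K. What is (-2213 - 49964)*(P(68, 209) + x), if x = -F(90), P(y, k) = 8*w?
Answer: 4695930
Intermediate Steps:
w = 0 (w = 6*(0*(-⅕)) = 6*0 = 0)
P(y, k) = 0 (P(y, k) = 8*0 = 0)
x = -90 (x = -1*90 = -90)
(-2213 - 49964)*(P(68, 209) + x) = (-2213 - 49964)*(0 - 90) = -52177*(-90) = 4695930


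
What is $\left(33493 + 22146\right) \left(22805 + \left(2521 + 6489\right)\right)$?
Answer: $1770154785$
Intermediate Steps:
$\left(33493 + 22146\right) \left(22805 + \left(2521 + 6489\right)\right) = 55639 \left(22805 + 9010\right) = 55639 \cdot 31815 = 1770154785$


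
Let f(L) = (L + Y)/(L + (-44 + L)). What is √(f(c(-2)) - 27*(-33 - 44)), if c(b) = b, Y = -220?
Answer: √33338/4 ≈ 45.647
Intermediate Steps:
f(L) = (-220 + L)/(-44 + 2*L) (f(L) = (L - 220)/(L + (-44 + L)) = (-220 + L)/(-44 + 2*L))
√(f(c(-2)) - 27*(-33 - 44)) = √((-220 - 2)/(2*(-22 - 2)) - 27*(-33 - 44)) = √((½)*(-222)/(-24) - 27*(-77)) = √((½)*(-1/24)*(-222) + 2079) = √(37/8 + 2079) = √(16669/8) = √33338/4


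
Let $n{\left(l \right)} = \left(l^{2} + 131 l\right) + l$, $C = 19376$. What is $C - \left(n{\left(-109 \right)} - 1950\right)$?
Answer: $23833$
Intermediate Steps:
$n{\left(l \right)} = l^{2} + 132 l$
$C - \left(n{\left(-109 \right)} - 1950\right) = 19376 - \left(- 109 \left(132 - 109\right) - 1950\right) = 19376 - \left(\left(-109\right) 23 - 1950\right) = 19376 - \left(-2507 - 1950\right) = 19376 - -4457 = 19376 + 4457 = 23833$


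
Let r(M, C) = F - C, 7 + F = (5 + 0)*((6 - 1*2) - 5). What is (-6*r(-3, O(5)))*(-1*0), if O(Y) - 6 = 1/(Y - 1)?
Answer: 0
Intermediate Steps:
F = -12 (F = -7 + (5 + 0)*((6 - 1*2) - 5) = -7 + 5*((6 - 2) - 5) = -7 + 5*(4 - 5) = -7 + 5*(-1) = -7 - 5 = -12)
O(Y) = 6 + 1/(-1 + Y) (O(Y) = 6 + 1/(Y - 1) = 6 + 1/(-1 + Y))
r(M, C) = -12 - C
(-6*r(-3, O(5)))*(-1*0) = (-6*(-12 - (-5 + 6*5)/(-1 + 5)))*(-1*0) = -6*(-12 - (-5 + 30)/4)*0 = -6*(-12 - 25/4)*0 = -6*(-73/4)*0 = (219/2)*0 = 0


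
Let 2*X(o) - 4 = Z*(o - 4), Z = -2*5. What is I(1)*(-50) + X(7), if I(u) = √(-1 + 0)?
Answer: -13 - 50*I ≈ -13.0 - 50.0*I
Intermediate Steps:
Z = -10
I(u) = I (I(u) = √(-1) = I)
X(o) = 22 - 5*o (X(o) = 2 + (-10*(o - 4))/2 = 2 + (-10*(-4 + o))/2 = 2 + (40 - 10*o)/2 = 2 + (20 - 5*o) = 22 - 5*o)
I(1)*(-50) + X(7) = I*(-50) + (22 - 5*7) = -50*I + (22 - 35) = -50*I - 13 = -13 - 50*I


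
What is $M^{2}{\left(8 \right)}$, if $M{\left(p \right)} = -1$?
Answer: $1$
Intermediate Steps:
$M^{2}{\left(8 \right)} = \left(-1\right)^{2} = 1$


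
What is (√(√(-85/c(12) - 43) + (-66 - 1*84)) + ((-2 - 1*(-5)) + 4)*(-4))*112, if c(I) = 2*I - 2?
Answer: -3136 + 56*√(-72600 + 22*I*√22682)/11 ≈ -3104.7 + 1372.1*I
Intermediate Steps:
c(I) = -2 + 2*I
(√(√(-85/c(12) - 43) + (-66 - 1*84)) + ((-2 - 1*(-5)) + 4)*(-4))*112 = (√(√(-85/(-2 + 2*12) - 43) + (-66 - 1*84)) + ((-2 - 1*(-5)) + 4)*(-4))*112 = (√(√(-85/(-2 + 24) - 43) + (-66 - 84)) + ((-2 + 5) + 4)*(-4))*112 = (√(√(-85/22 - 43) - 150) + (3 + 4)*(-4))*112 = (√(√(-85*1/22 - 43) - 150) + 7*(-4))*112 = (√(√(-85/22 - 43) - 150) - 28)*112 = (√(√(-1031/22) - 150) - 28)*112 = (√(I*√22682/22 - 150) - 28)*112 = (√(-150 + I*√22682/22) - 28)*112 = (-28 + √(-150 + I*√22682/22))*112 = -3136 + 112*√(-150 + I*√22682/22)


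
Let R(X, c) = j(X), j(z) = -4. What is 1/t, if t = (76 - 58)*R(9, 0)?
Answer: -1/72 ≈ -0.013889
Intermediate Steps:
R(X, c) = -4
t = -72 (t = (76 - 58)*(-4) = 18*(-4) = -72)
1/t = 1/(-72) = -1/72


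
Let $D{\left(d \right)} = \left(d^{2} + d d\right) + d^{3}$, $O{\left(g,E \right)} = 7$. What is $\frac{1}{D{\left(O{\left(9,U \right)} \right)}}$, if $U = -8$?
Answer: $\frac{1}{441} \approx 0.0022676$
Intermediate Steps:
$D{\left(d \right)} = d^{3} + 2 d^{2}$ ($D{\left(d \right)} = \left(d^{2} + d^{2}\right) + d^{3} = 2 d^{2} + d^{3} = d^{3} + 2 d^{2}$)
$\frac{1}{D{\left(O{\left(9,U \right)} \right)}} = \frac{1}{7^{2} \left(2 + 7\right)} = \frac{1}{49 \cdot 9} = \frac{1}{441}$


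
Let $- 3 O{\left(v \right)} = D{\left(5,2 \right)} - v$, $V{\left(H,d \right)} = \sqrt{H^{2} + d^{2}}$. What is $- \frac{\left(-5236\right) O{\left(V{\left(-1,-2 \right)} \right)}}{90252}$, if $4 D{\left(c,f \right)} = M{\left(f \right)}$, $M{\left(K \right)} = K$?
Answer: $- \frac{1309}{135378} + \frac{1309 \sqrt{5}}{67689} \approx 0.033573$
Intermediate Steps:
$D{\left(c,f \right)} = \frac{f}{4}$
$O{\left(v \right)} = - \frac{1}{6} + \frac{v}{3}$ ($O{\left(v \right)} = - \frac{\frac{1}{4} \cdot 2 - v}{3} = - \frac{\frac{1}{2} - v}{3} = - \frac{1}{6} + \frac{v}{3}$)
$- \frac{\left(-5236\right) O{\left(V{\left(-1,-2 \right)} \right)}}{90252} = - \frac{\left(-5236\right) \left(- \frac{1}{6} + \frac{\sqrt{\left(-1\right)^{2} + \left(-2\right)^{2}}}{3}\right)}{90252} = - \frac{\left(-5236\right) \left(- \frac{1}{6} + \frac{\sqrt{1 + 4}}{3}\right)}{90252} = - \frac{\left(-5236\right) \left(- \frac{1}{6} + \frac{\sqrt{5}}{3}\right)}{90252} = - \frac{\frac{2618}{3} - \frac{5236 \sqrt{5}}{3}}{90252} = - (\frac{1309}{135378} - \frac{1309 \sqrt{5}}{67689}) = - \frac{1309}{135378} + \frac{1309 \sqrt{5}}{67689}$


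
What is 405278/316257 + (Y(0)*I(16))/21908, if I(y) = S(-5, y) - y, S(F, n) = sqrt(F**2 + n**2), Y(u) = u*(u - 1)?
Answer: 405278/316257 ≈ 1.2815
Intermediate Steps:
Y(u) = u*(-1 + u)
I(y) = sqrt(25 + y**2) - y (I(y) = sqrt((-5)**2 + y**2) - y = sqrt(25 + y**2) - y)
405278/316257 + (Y(0)*I(16))/21908 = 405278/316257 + ((0*(-1 + 0))*(sqrt(25 + 16**2) - 1*16))/21908 = 405278*(1/316257) + ((0*(-1))*(sqrt(25 + 256) - 16))*(1/21908) = 405278/316257 + (0*(sqrt(281) - 16))*(1/21908) = 405278/316257 + (0*(-16 + sqrt(281)))*(1/21908) = 405278/316257 + 0*(1/21908) = 405278/316257 + 0 = 405278/316257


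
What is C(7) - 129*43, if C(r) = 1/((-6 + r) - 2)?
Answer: -5548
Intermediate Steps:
C(r) = 1/(-8 + r)
C(7) - 129*43 = 1/(-8 + 7) - 129*43 = 1/(-1) - 5547 = -1 - 5547 = -5548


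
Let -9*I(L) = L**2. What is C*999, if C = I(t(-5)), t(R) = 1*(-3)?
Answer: -999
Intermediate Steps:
t(R) = -3
I(L) = -L**2/9
C = -1 (C = -1/9*(-3)**2 = -1/9*9 = -1)
C*999 = -1*999 = -999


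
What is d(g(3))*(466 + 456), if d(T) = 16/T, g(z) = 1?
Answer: 14752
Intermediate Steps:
d(g(3))*(466 + 456) = (16/1)*(466 + 456) = (16*1)*922 = 16*922 = 14752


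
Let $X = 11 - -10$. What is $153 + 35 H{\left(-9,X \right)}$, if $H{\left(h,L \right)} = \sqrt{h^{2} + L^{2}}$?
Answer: $153 + 105 \sqrt{58} \approx 952.66$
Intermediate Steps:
$X = 21$ ($X = 11 + 10 = 21$)
$H{\left(h,L \right)} = \sqrt{L^{2} + h^{2}}$
$153 + 35 H{\left(-9,X \right)} = 153 + 35 \sqrt{21^{2} + \left(-9\right)^{2}} = 153 + 35 \sqrt{441 + 81} = 153 + 35 \sqrt{522} = 153 + 35 \cdot 3 \sqrt{58} = 153 + 105 \sqrt{58}$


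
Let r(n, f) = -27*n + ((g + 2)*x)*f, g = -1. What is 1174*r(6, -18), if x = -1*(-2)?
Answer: -232452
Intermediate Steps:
x = 2
r(n, f) = -27*n + 2*f (r(n, f) = -27*n + ((-1 + 2)*2)*f = -27*n + (1*2)*f = -27*n + 2*f)
1174*r(6, -18) = 1174*(-27*6 + 2*(-18)) = 1174*(-162 - 36) = 1174*(-198) = -232452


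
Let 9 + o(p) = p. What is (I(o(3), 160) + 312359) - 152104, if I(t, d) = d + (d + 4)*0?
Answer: 160415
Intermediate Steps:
o(p) = -9 + p
I(t, d) = d (I(t, d) = d + (4 + d)*0 = d + 0 = d)
(I(o(3), 160) + 312359) - 152104 = (160 + 312359) - 152104 = 312519 - 152104 = 160415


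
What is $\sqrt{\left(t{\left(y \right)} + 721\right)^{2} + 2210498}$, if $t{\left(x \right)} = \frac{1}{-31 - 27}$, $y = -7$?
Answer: $\frac{\sqrt{9184776761}}{58} \approx 1652.4$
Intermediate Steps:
$t{\left(x \right)} = - \frac{1}{58}$ ($t{\left(x \right)} = \frac{1}{-58} = - \frac{1}{58}$)
$\sqrt{\left(t{\left(y \right)} + 721\right)^{2} + 2210498} = \sqrt{\left(- \frac{1}{58} + 721\right)^{2} + 2210498} = \sqrt{\left(\frac{41817}{58}\right)^{2} + 2210498} = \sqrt{\frac{1748661489}{3364} + 2210498} = \sqrt{\frac{9184776761}{3364}} = \frac{\sqrt{9184776761}}{58}$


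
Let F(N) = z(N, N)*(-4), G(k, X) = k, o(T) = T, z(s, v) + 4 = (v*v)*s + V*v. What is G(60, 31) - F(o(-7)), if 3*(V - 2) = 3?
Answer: -1412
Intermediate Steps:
V = 3 (V = 2 + (⅓)*3 = 2 + 1 = 3)
z(s, v) = -4 + 3*v + s*v² (z(s, v) = -4 + ((v*v)*s + 3*v) = -4 + (v²*s + 3*v) = -4 + (s*v² + 3*v) = -4 + (3*v + s*v²) = -4 + 3*v + s*v²)
F(N) = 16 - 12*N - 4*N³ (F(N) = (-4 + 3*N + N*N²)*(-4) = (-4 + 3*N + N³)*(-4) = (-4 + N³ + 3*N)*(-4) = 16 - 12*N - 4*N³)
G(60, 31) - F(o(-7)) = 60 - (16 - 12*(-7) - 4*(-7)³) = 60 - (16 + 84 - 4*(-343)) = 60 - (16 + 84 + 1372) = 60 - 1*1472 = 60 - 1472 = -1412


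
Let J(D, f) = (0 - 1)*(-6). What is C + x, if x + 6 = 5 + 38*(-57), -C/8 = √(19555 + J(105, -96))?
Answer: -2167 - 8*√19561 ≈ -3285.9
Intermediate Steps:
J(D, f) = 6 (J(D, f) = -1*(-6) = 6)
C = -8*√19561 (C = -8*√(19555 + 6) = -8*√19561 ≈ -1118.9)
x = -2167 (x = -6 + (5 + 38*(-57)) = -6 + (5 - 2166) = -6 - 2161 = -2167)
C + x = -8*√19561 - 2167 = -2167 - 8*√19561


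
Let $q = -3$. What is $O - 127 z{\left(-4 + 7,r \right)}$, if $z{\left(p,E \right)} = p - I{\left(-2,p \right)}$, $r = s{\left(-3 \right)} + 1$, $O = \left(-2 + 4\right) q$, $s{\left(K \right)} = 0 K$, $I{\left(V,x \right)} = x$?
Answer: $-6$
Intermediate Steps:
$s{\left(K \right)} = 0$
$O = -6$ ($O = \left(-2 + 4\right) \left(-3\right) = 2 \left(-3\right) = -6$)
$r = 1$ ($r = 0 + 1 = 1$)
$z{\left(p,E \right)} = 0$ ($z{\left(p,E \right)} = p - p = 0$)
$O - 127 z{\left(-4 + 7,r \right)} = -6 - 0 = -6 + 0 = -6$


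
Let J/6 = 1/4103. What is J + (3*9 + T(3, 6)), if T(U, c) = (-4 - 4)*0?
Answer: 110787/4103 ≈ 27.001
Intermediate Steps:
T(U, c) = 0 (T(U, c) = -8*0 = 0)
J = 6/4103 ≈ 0.0014623
J + (3*9 + T(3, 6)) = 6/4103 + (3*9 + 0) = 6/4103 + (27 + 0) = 6/4103 + 27 = 110787/4103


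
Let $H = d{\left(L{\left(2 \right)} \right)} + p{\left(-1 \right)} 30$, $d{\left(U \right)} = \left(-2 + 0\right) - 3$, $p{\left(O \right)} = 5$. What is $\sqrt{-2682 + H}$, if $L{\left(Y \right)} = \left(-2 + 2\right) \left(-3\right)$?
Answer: $i \sqrt{2537} \approx 50.369 i$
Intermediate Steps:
$L{\left(Y \right)} = 0$ ($L{\left(Y \right)} = 0 \left(-3\right) = 0$)
$d{\left(U \right)} = -5$ ($d{\left(U \right)} = -2 - 3 = -5$)
$H = 145$ ($H = -5 + 5 \cdot 30 = -5 + 150 = 145$)
$\sqrt{-2682 + H} = \sqrt{-2682 + 145} = \sqrt{-2537} = i \sqrt{2537}$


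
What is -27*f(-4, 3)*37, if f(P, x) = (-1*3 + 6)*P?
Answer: 11988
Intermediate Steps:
f(P, x) = 3*P (f(P, x) = (-3 + 6)*P = 3*P)
-27*f(-4, 3)*37 = -81*(-4)*37 = -27*(-12)*37 = 324*37 = 11988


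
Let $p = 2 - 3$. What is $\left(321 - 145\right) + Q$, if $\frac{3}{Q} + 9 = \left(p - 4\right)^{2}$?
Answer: $\frac{2819}{16} \approx 176.19$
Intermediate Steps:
$p = -1$ ($p = 2 - 3 = -1$)
$Q = \frac{3}{16}$ ($Q = \frac{3}{-9 + \left(-1 - 4\right)^{2}} = \frac{3}{-9 + \left(-5\right)^{2}} = \frac{3}{-9 + 25} = \frac{3}{16} \approx 0.1875$)
$\left(321 - 145\right) + Q = \left(321 - 145\right) + \frac{3}{16} = 176 + \frac{3}{16} = \frac{2819}{16}$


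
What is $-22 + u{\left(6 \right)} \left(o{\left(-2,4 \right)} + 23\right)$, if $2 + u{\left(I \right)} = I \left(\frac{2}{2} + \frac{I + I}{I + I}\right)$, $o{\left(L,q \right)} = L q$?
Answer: $128$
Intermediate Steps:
$u{\left(I \right)} = -2 + 2 I$ ($u{\left(I \right)} = -2 + I \left(\frac{2}{2} + \frac{I + I}{I + I}\right) = -2 + I \left(2 \cdot \frac{1}{2} + \frac{2 I}{2 I}\right) = -2 + I \left(1 + 2 I \frac{1}{2 I}\right) = -2 + I \left(1 + 1\right) = -2 + I 2 = -2 + 2 I$)
$-22 + u{\left(6 \right)} \left(o{\left(-2,4 \right)} + 23\right) = -22 + \left(-2 + 2 \cdot 6\right) \left(\left(-2\right) 4 + 23\right) = -22 + \left(-2 + 12\right) \left(-8 + 23\right) = -22 + 10 \cdot 15 = -22 + 150 = 128$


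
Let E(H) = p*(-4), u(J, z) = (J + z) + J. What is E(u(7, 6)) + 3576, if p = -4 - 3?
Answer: 3604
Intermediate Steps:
p = -7
u(J, z) = z + 2*J
E(H) = 28 (E(H) = -7*(-4) = 28)
E(u(7, 6)) + 3576 = 28 + 3576 = 3604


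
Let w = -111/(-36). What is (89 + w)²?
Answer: 1221025/144 ≈ 8479.3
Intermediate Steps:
w = 37/12 (w = -111*(-1/36) = 37/12 ≈ 3.0833)
(89 + w)² = (89 + 37/12)² = (1105/12)² = 1221025/144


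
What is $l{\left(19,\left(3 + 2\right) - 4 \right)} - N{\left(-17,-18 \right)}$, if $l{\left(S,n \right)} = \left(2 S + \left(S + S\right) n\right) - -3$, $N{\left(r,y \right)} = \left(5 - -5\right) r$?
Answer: $249$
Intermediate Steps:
$N{\left(r,y \right)} = 10 r$ ($N{\left(r,y \right)} = \left(5 + 5\right) r = 10 r$)
$l{\left(S,n \right)} = 3 + 2 S + 2 S n$ ($l{\left(S,n \right)} = \left(2 S + 2 S n\right) + \left(-2 + 5\right) = \left(2 S + 2 S n\right) + 3 = 3 + 2 S + 2 S n$)
$l{\left(19,\left(3 + 2\right) - 4 \right)} - N{\left(-17,-18 \right)} = \left(3 + 2 \cdot 19 + 2 \cdot 19 \left(\left(3 + 2\right) - 4\right)\right) - 10 \left(-17\right) = \left(3 + 38 + 2 \cdot 19 \left(5 - 4\right)\right) - -170 = \left(3 + 38 + 2 \cdot 19 \cdot 1\right) + 170 = \left(3 + 38 + 38\right) + 170 = 79 + 170 = 249$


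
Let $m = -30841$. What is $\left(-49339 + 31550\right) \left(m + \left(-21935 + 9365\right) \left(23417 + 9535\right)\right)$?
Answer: $7368870549509$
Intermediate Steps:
$\left(-49339 + 31550\right) \left(m + \left(-21935 + 9365\right) \left(23417 + 9535\right)\right) = \left(-49339 + 31550\right) \left(-30841 + \left(-21935 + 9365\right) \left(23417 + 9535\right)\right) = - 17789 \left(-30841 - 414206640\right) = \left(-17789\right) \left(-414237481\right) = 7368870549509$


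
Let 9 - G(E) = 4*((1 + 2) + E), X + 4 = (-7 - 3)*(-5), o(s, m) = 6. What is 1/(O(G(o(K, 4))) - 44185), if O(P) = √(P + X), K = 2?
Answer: -44185/1952314206 - √19/1952314206 ≈ -2.2634e-5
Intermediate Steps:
X = 46 (X = -4 + (-7 - 3)*(-5) = -4 - 10*(-5) = -4 + 50 = 46)
G(E) = -3 - 4*E (G(E) = 9 - 4*((1 + 2) + E) = 9 - 4*(3 + E) = 9 - (12 + 4*E) = 9 + (-12 - 4*E) = -3 - 4*E)
O(P) = √(46 + P) (O(P) = √(P + 46) = √(46 + P))
1/(O(G(o(K, 4))) - 44185) = 1/(√(46 + (-3 - 4*6)) - 44185) = 1/(√(46 + (-3 - 24)) - 44185) = 1/(√(46 - 27) - 44185) = 1/(√19 - 44185) = 1/(-44185 + √19)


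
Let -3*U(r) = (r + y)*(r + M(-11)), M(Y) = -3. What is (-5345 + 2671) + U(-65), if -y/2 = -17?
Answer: -10130/3 ≈ -3376.7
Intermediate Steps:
y = 34 (y = -2*(-17) = 34)
U(r) = -(-3 + r)*(34 + r)/3 (U(r) = -(r + 34)*(r - 3)/3 = -(34 + r)*(-3 + r)/3 = -(-3 + r)*(34 + r)/3)
(-5345 + 2671) + U(-65) = (-5345 + 2671) + (34 - 31/3*(-65) - 1/3*(-65)**2) = -2674 + (34 + 2015/3 - 1/3*4225) = -2674 + (34 + 2015/3 - 4225/3) = -2674 - 2108/3 = -10130/3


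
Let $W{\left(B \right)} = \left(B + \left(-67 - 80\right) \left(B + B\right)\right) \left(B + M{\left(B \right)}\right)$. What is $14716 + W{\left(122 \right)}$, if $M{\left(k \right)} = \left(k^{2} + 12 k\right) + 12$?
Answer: $-589150856$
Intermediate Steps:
$M{\left(k \right)} = 12 + k^{2} + 12 k$
$W{\left(B \right)} = - 293 B \left(12 + B^{2} + 13 B\right)$ ($W{\left(B \right)} = \left(B + \left(-67 - 80\right) \left(B + B\right)\right) \left(B + \left(12 + B^{2} + 12 B\right)\right) = \left(B - 147 \cdot 2 B\right) \left(12 + B^{2} + 13 B\right) = \left(B - 294 B\right) \left(12 + B^{2} + 13 B\right) = - 293 B \left(12 + B^{2} + 13 B\right)$)
$14716 + W{\left(122 \right)} = 14716 - 35746 \left(12 + 122^{2} + 13 \cdot 122\right) = 14716 - 35746 \left(12 + 14884 + 1586\right) = 14716 - 35746 \cdot 16482 = 14716 - 589165572 = -589150856$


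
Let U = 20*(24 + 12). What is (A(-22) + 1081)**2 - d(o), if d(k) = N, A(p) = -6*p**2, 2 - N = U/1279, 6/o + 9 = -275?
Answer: 4250535953/1279 ≈ 3.3233e+6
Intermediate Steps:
o = -3/142 (o = 6/(-9 - 275) = 6/(-284) = 6*(-1/284) = -3/142 ≈ -0.021127)
U = 720 (U = 20*36 = 720)
N = 1838/1279 (N = 2 - 720/1279 = 1838/1279 ≈ 1.4371)
d(k) = 1838/1279
(A(-22) + 1081)**2 - d(o) = (-6*(-22)**2 + 1081)**2 - 1*1838/1279 = (-6*484 + 1081)**2 - 1838/1279 = (-2904 + 1081)**2 - 1838/1279 = (-1823)**2 - 1838/1279 = 3323329 - 1838/1279 = 4250535953/1279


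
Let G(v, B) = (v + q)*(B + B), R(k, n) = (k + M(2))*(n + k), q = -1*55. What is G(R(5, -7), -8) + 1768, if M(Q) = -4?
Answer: 2680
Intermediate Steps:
q = -55
R(k, n) = (-4 + k)*(k + n) (R(k, n) = (k - 4)*(n + k) = (-4 + k)*(k + n))
G(v, B) = 2*B*(-55 + v) (G(v, B) = (v - 55)*(B + B) = (-55 + v)*(2*B) = 2*B*(-55 + v))
G(R(5, -7), -8) + 1768 = 2*(-8)*(-55 + (5² - 4*5 - 4*(-7) + 5*(-7))) + 1768 = 2*(-8)*(-55 + (25 - 20 + 28 - 35)) + 1768 = 2*(-8)*(-55 - 2) + 1768 = 2*(-8)*(-57) + 1768 = 912 + 1768 = 2680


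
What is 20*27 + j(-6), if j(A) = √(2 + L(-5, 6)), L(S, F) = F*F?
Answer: 540 + √38 ≈ 546.16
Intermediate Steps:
L(S, F) = F²
j(A) = √38 (j(A) = √(2 + 6²) = √(2 + 36) = √38)
20*27 + j(-6) = 20*27 + √38 = 540 + √38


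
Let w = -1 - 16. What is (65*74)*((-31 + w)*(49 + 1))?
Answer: -11544000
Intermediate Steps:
w = -17
(65*74)*((-31 + w)*(49 + 1)) = (65*74)*((-31 - 17)*(49 + 1)) = 4810*(-48*50) = 4810*(-2400) = -11544000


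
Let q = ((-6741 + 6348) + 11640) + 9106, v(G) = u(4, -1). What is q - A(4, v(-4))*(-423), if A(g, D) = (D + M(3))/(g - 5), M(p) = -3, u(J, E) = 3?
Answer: 20353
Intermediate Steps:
v(G) = 3
q = 20353 (q = (-393 + 11640) + 9106 = 11247 + 9106 = 20353)
A(g, D) = (-3 + D)/(-5 + g) (A(g, D) = (D - 3)/(g - 5) = (-3 + D)/(-5 + g))
q - A(4, v(-4))*(-423) = 20353 - (-3 + 3)/(-5 + 4)*(-423) = 20353 - 0/(-1)*(-423) = 20353 - (-1*0)*(-423) = 20353 - 0*(-423) = 20353 - 1*0 = 20353 + 0 = 20353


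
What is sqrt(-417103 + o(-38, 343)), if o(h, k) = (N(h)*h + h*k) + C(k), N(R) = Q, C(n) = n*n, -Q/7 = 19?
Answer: I*sqrt(307434) ≈ 554.47*I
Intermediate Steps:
Q = -133 (Q = -7*19 = -133)
C(n) = n**2
N(R) = -133
o(h, k) = k**2 - 133*h + h*k (o(h, k) = (-133*h + h*k) + k**2 = k**2 - 133*h + h*k)
sqrt(-417103 + o(-38, 343)) = sqrt(-417103 + (343**2 - 133*(-38) - 38*343)) = sqrt(-417103 + (117649 + 5054 - 13034)) = sqrt(-417103 + 109669) = sqrt(-307434) = I*sqrt(307434)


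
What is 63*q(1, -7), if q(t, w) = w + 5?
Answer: -126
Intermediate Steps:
q(t, w) = 5 + w
63*q(1, -7) = 63*(5 - 7) = 63*(-2) = -126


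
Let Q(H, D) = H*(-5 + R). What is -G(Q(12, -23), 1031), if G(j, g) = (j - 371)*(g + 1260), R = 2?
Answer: 932437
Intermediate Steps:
Q(H, D) = -3*H (Q(H, D) = H*(-5 + 2) = H*(-3) = -3*H)
G(j, g) = (-371 + j)*(1260 + g)
-G(Q(12, -23), 1031) = -(-467460 - 371*1031 + 1260*(-3*12) + 1031*(-3*12)) = -(-467460 - 382501 + 1260*(-36) + 1031*(-36)) = -(-467460 - 382501 - 45360 - 37116) = -1*(-932437) = 932437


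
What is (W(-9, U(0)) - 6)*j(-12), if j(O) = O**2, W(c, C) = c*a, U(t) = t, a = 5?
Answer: -7344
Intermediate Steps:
W(c, C) = 5*c (W(c, C) = c*5 = 5*c)
(W(-9, U(0)) - 6)*j(-12) = (5*(-9) - 6)*(-12)**2 = (-45 - 6)*144 = -51*144 = -7344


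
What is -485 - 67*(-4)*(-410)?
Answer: -110365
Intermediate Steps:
-485 - 67*(-4)*(-410) = -485 + 268*(-410) = -485 - 109880 = -110365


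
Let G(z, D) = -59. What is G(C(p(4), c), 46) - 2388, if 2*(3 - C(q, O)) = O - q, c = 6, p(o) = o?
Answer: -2447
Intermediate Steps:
C(q, O) = 3 + q/2 - O/2 (C(q, O) = 3 - (O - q)/2 = 3 + (q/2 - O/2) = 3 + q/2 - O/2)
G(C(p(4), c), 46) - 2388 = -59 - 2388 = -2447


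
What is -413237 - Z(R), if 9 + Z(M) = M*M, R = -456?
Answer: -621164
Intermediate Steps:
Z(M) = -9 + M² (Z(M) = -9 + M*M = -9 + M²)
-413237 - Z(R) = -413237 - (-9 + (-456)²) = -413237 - (-9 + 207936) = -413237 - 1*207927 = -413237 - 207927 = -621164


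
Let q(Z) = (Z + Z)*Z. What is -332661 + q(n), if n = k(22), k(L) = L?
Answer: -331693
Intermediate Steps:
n = 22
q(Z) = 2*Z**2 (q(Z) = (2*Z)*Z = 2*Z**2)
-332661 + q(n) = -332661 + 2*22**2 = -332661 + 2*484 = -332661 + 968 = -331693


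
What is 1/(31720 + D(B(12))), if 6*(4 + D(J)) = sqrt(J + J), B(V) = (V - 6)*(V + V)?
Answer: 7929/251476162 - sqrt(2)/502952324 ≈ 3.1527e-5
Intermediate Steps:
B(V) = 2*V*(-6 + V) (B(V) = (-6 + V)*(2*V) = 2*V*(-6 + V))
D(J) = -4 + sqrt(2)*sqrt(J)/6 (D(J) = -4 + sqrt(J + J)/6 = -4 + sqrt(2*J)/6 = -4 + (sqrt(2)*sqrt(J))/6 = -4 + sqrt(2)*sqrt(J)/6)
1/(31720 + D(B(12))) = 1/(31720 + (-4 + sqrt(2)*sqrt(2*12*(-6 + 12))/6)) = 1/(31720 + (-4 + sqrt(2)*sqrt(2*12*6)/6)) = 1/(31720 + (-4 + sqrt(2)*sqrt(144)/6)) = 1/(31720 + (-4 + (1/6)*sqrt(2)*12)) = 1/(31720 + (-4 + 2*sqrt(2))) = 1/(31716 + 2*sqrt(2))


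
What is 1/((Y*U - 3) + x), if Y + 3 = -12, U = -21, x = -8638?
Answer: -1/8326 ≈ -0.00012011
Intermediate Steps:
Y = -15 (Y = -3 - 12 = -15)
1/((Y*U - 3) + x) = 1/((-15*(-21) - 3) - 8638) = 1/((315 - 3) - 8638) = 1/(312 - 8638) = 1/(-8326) = -1/8326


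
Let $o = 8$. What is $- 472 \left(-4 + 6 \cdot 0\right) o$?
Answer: $15104$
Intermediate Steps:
$- 472 \left(-4 + 6 \cdot 0\right) o = - 472 \left(-4 + 6 \cdot 0\right) 8 = - 472 \left(-4 + 0\right) 8 = - 472 \left(\left(-4\right) 8\right) = \left(-472\right) \left(-32\right) = 15104$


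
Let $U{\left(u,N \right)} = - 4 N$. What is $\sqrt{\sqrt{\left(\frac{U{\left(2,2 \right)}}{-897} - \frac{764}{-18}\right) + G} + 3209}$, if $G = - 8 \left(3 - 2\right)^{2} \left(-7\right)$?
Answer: $\frac{\sqrt{2581990281 + 897 \sqrt{79216462}}}{897} \approx 56.736$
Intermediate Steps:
$G = 56$ ($G = - 8 \cdot 1^{2} \left(-7\right) = \left(-8\right) 1 \left(-7\right) = \left(-8\right) \left(-7\right) = 56$)
$\sqrt{\sqrt{\left(\frac{U{\left(2,2 \right)}}{-897} - \frac{764}{-18}\right) + G} + 3209} = \sqrt{\sqrt{\left(\frac{\left(-4\right) 2}{-897} - \frac{764}{-18}\right) + 56} + 3209} = \sqrt{\sqrt{\left(\left(-8\right) \left(- \frac{1}{897}\right) - - \frac{382}{9}\right) + 56} + 3209} = \sqrt{\sqrt{\left(\frac{8}{897} + \frac{382}{9}\right) + 56} + 3209} = \sqrt{\sqrt{\frac{114242}{2691} + 56} + 3209} = \sqrt{\sqrt{\frac{264938}{2691}} + 3209} = \sqrt{\frac{\sqrt{79216462}}{897} + 3209} = \sqrt{3209 + \frac{\sqrt{79216462}}{897}}$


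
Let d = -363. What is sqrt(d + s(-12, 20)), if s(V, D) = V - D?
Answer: I*sqrt(395) ≈ 19.875*I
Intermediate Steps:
sqrt(d + s(-12, 20)) = sqrt(-363 + (-12 - 1*20)) = sqrt(-363 + (-12 - 20)) = sqrt(-363 - 32) = sqrt(-395) = I*sqrt(395)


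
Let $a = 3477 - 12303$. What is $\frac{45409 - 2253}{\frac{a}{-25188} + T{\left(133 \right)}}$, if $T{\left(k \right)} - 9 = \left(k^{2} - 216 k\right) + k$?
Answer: $- \frac{181168888}{45744135} \approx -3.9605$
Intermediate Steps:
$a = -8826$
$T{\left(k \right)} = 9 + k^{2} - 215 k$ ($T{\left(k \right)} = 9 + \left(\left(k^{2} - 216 k\right) + k\right) = 9 + \left(k^{2} - 215 k\right) = 9 + k^{2} - 215 k$)
$\frac{45409 - 2253}{\frac{a}{-25188} + T{\left(133 \right)}} = \frac{45409 - 2253}{- \frac{8826}{-25188} + \left(9 + 133^{2} - 28595\right)} = \frac{43156}{\left(-8826\right) \left(- \frac{1}{25188}\right) + \left(9 + 17689 - 28595\right)} = \frac{43156}{\frac{1471}{4198} - 10897} = \frac{43156}{- \frac{45744135}{4198}} = 43156 \left(- \frac{4198}{45744135}\right) = - \frac{181168888}{45744135}$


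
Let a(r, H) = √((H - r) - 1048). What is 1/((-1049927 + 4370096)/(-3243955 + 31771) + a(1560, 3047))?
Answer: 1184999304344/502070423744247 + 1146458449984*√439/502070423744247 ≈ 0.050204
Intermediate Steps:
a(r, H) = √(-1048 + H - r)
1/((-1049927 + 4370096)/(-3243955 + 31771) + a(1560, 3047)) = 1/((-1049927 + 4370096)/(-3243955 + 31771) + √(-1048 + 3047 - 1*1560)) = 1/(3320169/(-3212184) + √(-1048 + 3047 - 1560)) = 1/(3320169*(-1/3212184) + √439) = 1/(-1106723/1070728 + √439)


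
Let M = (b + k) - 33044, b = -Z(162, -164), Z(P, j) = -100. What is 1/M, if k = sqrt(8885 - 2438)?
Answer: -32944/1085300689 - sqrt(6447)/1085300689 ≈ -3.0429e-5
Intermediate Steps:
b = 100 (b = -1*(-100) = 100)
k = sqrt(6447) ≈ 80.293
M = -32944 + sqrt(6447) (M = (100 + sqrt(6447)) - 33044 = -32944 + sqrt(6447) ≈ -32864.)
1/M = 1/(-32944 + sqrt(6447))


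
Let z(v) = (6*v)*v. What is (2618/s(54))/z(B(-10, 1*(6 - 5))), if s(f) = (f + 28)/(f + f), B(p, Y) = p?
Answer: 11781/2050 ≈ 5.7468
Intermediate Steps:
s(f) = (28 + f)/(2*f) (s(f) = (28 + f)/((2*f)) = (28 + f)*(1/(2*f)) = (28 + f)/(2*f))
z(v) = 6*v²
(2618/s(54))/z(B(-10, 1*(6 - 5))) = (2618/(((½)*(28 + 54)/54)))/((6*(-10)²)) = (2618/(((½)*(1/54)*82)))/((6*100)) = (2618/(41/54))/600 = (2618*(54/41))*(1/600) = (141372/41)*(1/600) = 11781/2050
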